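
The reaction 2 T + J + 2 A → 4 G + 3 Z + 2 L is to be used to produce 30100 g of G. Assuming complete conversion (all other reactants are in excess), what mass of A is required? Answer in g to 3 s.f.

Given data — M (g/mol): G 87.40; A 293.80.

50600 g

n(G) = 30100 / 87.40 = 344.4 mol
n(A) = (2/4) × 344.4 = 172.2 mol
mass = 172.2 × 293.80 = 50590 g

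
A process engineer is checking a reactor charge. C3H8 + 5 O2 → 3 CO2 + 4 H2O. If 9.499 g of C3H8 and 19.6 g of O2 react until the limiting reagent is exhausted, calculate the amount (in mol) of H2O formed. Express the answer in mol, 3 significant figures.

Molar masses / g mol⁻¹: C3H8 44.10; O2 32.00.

n(C3H8) = 9.499 / 44.10 = 0.2154 mol
n(O2) = 19.60 / 32.00 = 0.6125 mol
n/ν for C3H8 = 0.2154/1 = 0.2154
n/ν for O2 = 0.6125/5 = 0.1225
Smallest n/ν is O2 → limiting reagent.
n(H2O) = (4/5) × 0.6125 = 0.4900 mol

0.490 mol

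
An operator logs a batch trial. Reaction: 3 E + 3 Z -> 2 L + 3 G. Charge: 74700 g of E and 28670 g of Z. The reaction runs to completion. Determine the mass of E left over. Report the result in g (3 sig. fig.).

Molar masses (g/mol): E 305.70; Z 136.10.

n(E) = 74700 / 305.70 = 244.4 mol
n(Z) = 28670 / 136.10 = 210.7 mol
n/ν → E: 81.47, Z: 70.23; Z is limiting.
E consumed = (3/3) × 210.7 = 210.7 mol
E remaining = 244.4 − 210.7 = 33.70 mol
mass = 33.70 × 305.70 = 10300 g

10300 g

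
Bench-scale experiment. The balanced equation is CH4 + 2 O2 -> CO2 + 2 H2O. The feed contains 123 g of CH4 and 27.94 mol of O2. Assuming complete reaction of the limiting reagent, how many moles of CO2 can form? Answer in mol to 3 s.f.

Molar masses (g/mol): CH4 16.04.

7.67 mol

n(CH4) = 123.0 / 16.04 = 7.668 mol
n(O2) = 27.94 mol
n/ν → CH4: 7.668, O2: 13.97; CH4 is limiting.
n(CO2) = (1/1) × 7.668 = 7.668 mol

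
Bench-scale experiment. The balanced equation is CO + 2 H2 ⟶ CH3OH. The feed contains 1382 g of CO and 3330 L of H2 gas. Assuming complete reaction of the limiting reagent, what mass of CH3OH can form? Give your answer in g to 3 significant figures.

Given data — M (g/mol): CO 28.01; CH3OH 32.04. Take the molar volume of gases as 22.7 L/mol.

n(CO) = 1382 / 28.01 = 49.34 mol
n(H2) = 3330 / 22.7 = 146.7 mol
n/ν → CO: 49.34, H2: 73.35; CO is limiting.
n(CH3OH) = (1/1) × 49.34 = 49.34 mol
mass = 49.34 × 32.04 = 1581 g

1580 g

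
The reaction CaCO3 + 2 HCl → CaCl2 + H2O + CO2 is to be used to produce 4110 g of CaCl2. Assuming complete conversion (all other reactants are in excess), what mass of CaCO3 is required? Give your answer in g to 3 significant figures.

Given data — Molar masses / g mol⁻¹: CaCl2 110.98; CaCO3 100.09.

n(CaCl2) = 4110 / 110.98 = 37.03 mol
n(CaCO3) = (1/1) × 37.03 = 37.03 mol
mass = 37.03 × 100.09 = 3706 g

3710 g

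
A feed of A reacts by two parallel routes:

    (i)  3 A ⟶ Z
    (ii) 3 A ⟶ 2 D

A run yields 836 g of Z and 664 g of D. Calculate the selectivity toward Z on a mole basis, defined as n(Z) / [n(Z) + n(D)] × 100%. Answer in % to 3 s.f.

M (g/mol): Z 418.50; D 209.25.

38.6 %

n(Z) = 836 / 418.50 = 1.998 mol
n(D) = 664 / 209.25 = 3.173 mol
selectivity = 1.998/(1.998+3.173) × 100 = 38.64 %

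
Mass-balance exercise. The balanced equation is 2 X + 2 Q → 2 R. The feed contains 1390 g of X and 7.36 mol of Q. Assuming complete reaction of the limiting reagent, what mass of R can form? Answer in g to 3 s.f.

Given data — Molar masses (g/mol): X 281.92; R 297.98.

n(X) = 1390 / 281.92 = 4.930 mol
n(Q) = 7.360 mol
n/ν for X = 4.930/2 = 2.465
n/ν for Q = 7.360/2 = 3.680
Smallest n/ν is X → limiting reagent.
n(R) = (2/2) × 4.930 = 4.930 mol
mass = 4.930 × 297.98 = 1469 g

1470 g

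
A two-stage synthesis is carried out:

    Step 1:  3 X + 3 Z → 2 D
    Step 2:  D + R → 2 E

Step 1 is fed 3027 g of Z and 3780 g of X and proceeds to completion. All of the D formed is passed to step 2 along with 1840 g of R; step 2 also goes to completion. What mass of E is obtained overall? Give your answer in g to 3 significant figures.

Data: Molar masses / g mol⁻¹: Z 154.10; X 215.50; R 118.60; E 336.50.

Step 1:
n(Z) = 3027 / 154.10 = 19.64 mol
n(X) = 3780 / 215.50 = 17.54 mol
n/ν for Z = 19.64/3 = 6.547
n/ν for X = 17.54/3 = 5.847
Smallest n/ν is X → limiting reagent.
n(D) produced = (2/3) × 17.54 = 11.69 mol
Step 2:
n(D) available = 11.69 mol
n(R) = 1840 / 118.60 = 15.51 mol
n/ν for D = 11.69/1 = 11.69
n/ν for R = 15.51/1 = 15.51
Smallest n/ν is D → limiting reagent.
n(E) = (2/1) × 11.69 = 23.38 mol
mass = 23.38 × 336.50 = 7867 g

7870 g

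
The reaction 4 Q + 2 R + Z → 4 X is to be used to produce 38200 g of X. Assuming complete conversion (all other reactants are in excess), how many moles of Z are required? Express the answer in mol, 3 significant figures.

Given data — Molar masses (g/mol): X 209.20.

45.7 mol

n(X) = 38200 / 209.20 = 182.6 mol
n(Z) = (1/4) × 182.6 = 45.65 mol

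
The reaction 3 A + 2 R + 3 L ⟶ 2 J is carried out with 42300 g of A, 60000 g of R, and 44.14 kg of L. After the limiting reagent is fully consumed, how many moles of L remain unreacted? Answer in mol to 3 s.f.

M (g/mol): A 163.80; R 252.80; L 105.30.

n(A) = 42300 / 163.80 = 258.2 mol
n(R) = 60000 / 252.80 = 237.3 mol
n(L) = 44.14×1000 / 105.30 = 419.2 mol
n/ν → A: 86.07, R: 118.7, L: 139.7; A is limiting.
L consumed = (3/3) × 258.2 = 258.2 mol
L remaining = 419.2 − 258.2 = 161.0 mol

161 mol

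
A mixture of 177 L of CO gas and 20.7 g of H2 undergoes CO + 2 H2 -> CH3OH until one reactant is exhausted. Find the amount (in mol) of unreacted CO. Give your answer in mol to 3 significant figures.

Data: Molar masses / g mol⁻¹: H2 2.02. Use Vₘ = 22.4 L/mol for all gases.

n(CO) = 177.0 / 22.4 = 7.902 mol
n(H2) = 20.70 / 2.02 = 10.25 mol
n/ν for CO = 7.902/1 = 7.902
n/ν for H2 = 10.25/2 = 5.125
Smallest n/ν is H2 → limiting reagent.
CO consumed = (1/2) × 10.25 = 5.125 mol
CO remaining = 7.902 − 5.125 = 2.777 mol

2.78 mol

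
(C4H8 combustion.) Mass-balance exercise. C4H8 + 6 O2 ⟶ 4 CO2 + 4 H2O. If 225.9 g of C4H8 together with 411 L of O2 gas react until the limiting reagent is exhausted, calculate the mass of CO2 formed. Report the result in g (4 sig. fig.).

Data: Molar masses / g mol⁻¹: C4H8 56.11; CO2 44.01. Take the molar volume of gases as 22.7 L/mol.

n(C4H8) = 225.9 / 56.11 = 4.026 mol
n(O2) = 411.0 / 22.7 = 18.11 mol
n/ν for C4H8 = 4.026/1 = 4.026
n/ν for O2 = 18.11/6 = 3.018
Smallest n/ν is O2 → limiting reagent.
n(CO2) = (4/6) × 18.11 = 12.07 mol
mass = 12.07 × 44.01 = 531.2 g

531.2 g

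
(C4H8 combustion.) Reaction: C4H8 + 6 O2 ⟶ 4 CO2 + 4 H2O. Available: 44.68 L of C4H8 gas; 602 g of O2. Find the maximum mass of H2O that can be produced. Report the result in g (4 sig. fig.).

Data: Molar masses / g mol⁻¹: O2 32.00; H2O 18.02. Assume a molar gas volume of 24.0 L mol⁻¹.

134.2 g

n(C4H8) = 44.68 / 24.0 = 1.862 mol
n(O2) = 602.0 / 32.00 = 18.81 mol
n/ν → C4H8: 1.862, O2: 3.135; C4H8 is limiting.
n(H2O) = (4/1) × 1.862 = 7.448 mol
mass = 7.448 × 18.02 = 134.2 g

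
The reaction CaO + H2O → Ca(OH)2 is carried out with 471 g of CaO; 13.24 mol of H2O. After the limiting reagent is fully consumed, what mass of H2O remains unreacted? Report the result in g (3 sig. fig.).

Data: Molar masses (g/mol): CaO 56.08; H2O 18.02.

n(CaO) = 471.0 / 56.08 = 8.399 mol
n(H2O) = 13.24 mol
n/ν for CaO = 8.399/1 = 8.399
n/ν for H2O = 13.24/1 = 13.24
Smallest n/ν is CaO → limiting reagent.
H2O consumed = (1/1) × 8.399 = 8.399 mol
H2O remaining = 13.24 − 8.399 = 4.841 mol
mass = 4.841 × 18.02 = 87.23 g

87.2 g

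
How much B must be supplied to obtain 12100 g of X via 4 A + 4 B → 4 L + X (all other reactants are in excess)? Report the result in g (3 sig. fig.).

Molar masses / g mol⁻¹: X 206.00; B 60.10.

n(X) = 12100 / 206.00 = 58.74 mol
n(B) = (4/1) × 58.74 = 235.0 mol
mass = 235.0 × 60.10 = 14120 g

14100 g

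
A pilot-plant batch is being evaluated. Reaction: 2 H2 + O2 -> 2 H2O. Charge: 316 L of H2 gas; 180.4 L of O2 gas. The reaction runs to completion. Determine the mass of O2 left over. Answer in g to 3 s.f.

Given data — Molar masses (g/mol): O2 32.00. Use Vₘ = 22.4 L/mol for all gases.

n(H2) = 316.0 / 22.4 = 14.11 mol
n(O2) = 180.4 / 22.4 = 8.054 mol
n/ν → H2: 7.055, O2: 8.054; H2 is limiting.
O2 consumed = (1/2) × 14.11 = 7.055 mol
O2 remaining = 8.054 − 7.055 = 0.9990 mol
mass = 0.9990 × 32.00 = 31.97 g

32.0 g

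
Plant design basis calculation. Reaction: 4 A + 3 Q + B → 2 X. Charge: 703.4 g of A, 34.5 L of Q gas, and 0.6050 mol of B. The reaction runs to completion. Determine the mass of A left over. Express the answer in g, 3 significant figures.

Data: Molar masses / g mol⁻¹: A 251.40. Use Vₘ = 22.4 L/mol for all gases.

187 g

n(A) = 703.4 / 251.40 = 2.798 mol
n(Q) = 34.50 / 22.4 = 1.540 mol
n(B) = 0.6050 mol
n/ν for A = 2.798/4 = 0.6995
n/ν for Q = 1.540/3 = 0.5133
n/ν for B = 0.6050/1 = 0.6050
Smallest n/ν is Q → limiting reagent.
A consumed = (4/3) × 1.540 = 2.053 mol
A remaining = 2.798 − 2.053 = 0.7450 mol
mass = 0.7450 × 251.40 = 187.3 g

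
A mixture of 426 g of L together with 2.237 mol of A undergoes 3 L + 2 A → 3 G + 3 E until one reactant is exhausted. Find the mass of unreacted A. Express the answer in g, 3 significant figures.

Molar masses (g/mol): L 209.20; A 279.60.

n(L) = 426.0 / 209.20 = 2.036 mol
n(A) = 2.237 mol
n/ν for L = 2.036/3 = 0.6787
n/ν for A = 2.237/2 = 1.119
Smallest n/ν is L → limiting reagent.
A consumed = (2/3) × 2.036 = 1.357 mol
A remaining = 2.237 − 1.357 = 0.8800 mol
mass = 0.8800 × 279.60 = 246.0 g

246 g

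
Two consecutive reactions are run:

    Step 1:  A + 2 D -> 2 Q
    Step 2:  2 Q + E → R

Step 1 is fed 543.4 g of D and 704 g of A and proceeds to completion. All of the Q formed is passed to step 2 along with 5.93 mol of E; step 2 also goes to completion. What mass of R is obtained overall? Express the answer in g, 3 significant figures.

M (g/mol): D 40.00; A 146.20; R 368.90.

1780 g

Step 1:
n(D) = 543.4 / 40.00 = 13.59 mol
n(A) = 704.0 / 146.20 = 4.815 mol
n/ν for D = 13.59/2 = 6.795
n/ν for A = 4.815/1 = 4.815
Smallest n/ν is A → limiting reagent.
n(Q) produced = (2/1) × 4.815 = 9.630 mol
Step 2:
n(Q) available = 9.630 mol
n(E) = 5.930 mol
n/ν for Q = 9.630/2 = 4.815
n/ν for E = 5.930/1 = 5.930
Smallest n/ν is Q → limiting reagent.
n(R) = (1/2) × 9.630 = 4.815 mol
mass = 4.815 × 368.90 = 1776 g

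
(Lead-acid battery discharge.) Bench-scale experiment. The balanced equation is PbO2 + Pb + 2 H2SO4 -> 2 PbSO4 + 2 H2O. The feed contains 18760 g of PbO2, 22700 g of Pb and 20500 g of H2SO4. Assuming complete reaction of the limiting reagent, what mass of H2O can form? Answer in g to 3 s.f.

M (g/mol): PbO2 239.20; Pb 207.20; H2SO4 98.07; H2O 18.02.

2830 g

n(PbO2) = 18760 / 239.20 = 78.43 mol
n(Pb) = 22700 / 207.20 = 109.6 mol
n(H2SO4) = 20500 / 98.07 = 209.0 mol
n/ν → PbO2: 78.43, Pb: 109.6, H2SO4: 104.5; PbO2 is limiting.
n(H2O) = (2/1) × 78.43 = 156.9 mol
mass = 156.9 × 18.02 = 2827 g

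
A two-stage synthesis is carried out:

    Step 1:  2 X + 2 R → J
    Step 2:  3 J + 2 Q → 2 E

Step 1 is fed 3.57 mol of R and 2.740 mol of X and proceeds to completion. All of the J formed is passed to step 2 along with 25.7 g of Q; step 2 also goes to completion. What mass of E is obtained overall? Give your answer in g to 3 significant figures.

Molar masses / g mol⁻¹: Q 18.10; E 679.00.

Step 1:
n(R) = 3.570 mol
n(X) = 2.740 mol
n/ν for R = 3.570/2 = 1.785
n/ν for X = 2.740/2 = 1.370
Smallest n/ν is X → limiting reagent.
n(J) produced = (1/2) × 2.740 = 1.370 mol
Step 2:
n(J) available = 1.370 mol
n(Q) = 25.70 / 18.10 = 1.420 mol
n/ν for J = 1.370/3 = 0.4567
n/ν for Q = 1.420/2 = 0.7100
Smallest n/ν is J → limiting reagent.
n(E) = (2/3) × 1.370 = 0.9133 mol
mass = 0.9133 × 679.00 = 620.1 g

620 g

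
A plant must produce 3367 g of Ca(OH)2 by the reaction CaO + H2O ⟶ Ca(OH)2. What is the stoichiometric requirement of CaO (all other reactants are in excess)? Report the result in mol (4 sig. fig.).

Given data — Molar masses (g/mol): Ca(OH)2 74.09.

45.44 mol

n(Ca(OH)2) = 3367 / 74.09 = 45.44 mol
n(CaO) = (1/1) × 45.44 = 45.44 mol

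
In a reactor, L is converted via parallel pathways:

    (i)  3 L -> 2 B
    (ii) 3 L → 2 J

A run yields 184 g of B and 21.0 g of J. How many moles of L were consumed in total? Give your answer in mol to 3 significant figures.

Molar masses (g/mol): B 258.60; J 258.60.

n(B) = 184 / 258.60 = 0.7115 mol
n(J) = 21.0 / 258.60 = 0.08121 mol
n(L) via (i) = (3/2)×0.7115 = 1.067 mol
n(L) via (ii) = (3/2)×0.08121 = 0.1218 mol
total n(L) = 1.067 + 0.1218 = 1.189 mol

1.19 mol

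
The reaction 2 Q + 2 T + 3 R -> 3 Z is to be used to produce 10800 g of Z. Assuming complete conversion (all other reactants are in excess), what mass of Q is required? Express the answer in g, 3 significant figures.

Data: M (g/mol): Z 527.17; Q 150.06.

2050 g

n(Z) = 10800 / 527.17 = 20.49 mol
n(Q) = (2/3) × 20.49 = 13.66 mol
mass = 13.66 × 150.06 = 2050 g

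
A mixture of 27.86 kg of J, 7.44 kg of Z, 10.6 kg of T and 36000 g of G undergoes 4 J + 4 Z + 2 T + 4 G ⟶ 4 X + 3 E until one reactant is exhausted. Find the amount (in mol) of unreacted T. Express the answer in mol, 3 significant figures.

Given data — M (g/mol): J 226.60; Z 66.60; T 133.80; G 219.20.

23.4 mol

n(J) = 27.86×1000 / 226.60 = 122.9 mol
n(Z) = 7.440×1000 / 66.60 = 111.7 mol
n(T) = 10.60×1000 / 133.80 = 79.22 mol
n(G) = 36000 / 219.20 = 164.2 mol
n/ν → J: 30.73, Z: 27.93, T: 39.61, G: 41.05; Z is limiting.
T consumed = (2/4) × 111.7 = 55.85 mol
T remaining = 79.22 − 55.85 = 23.37 mol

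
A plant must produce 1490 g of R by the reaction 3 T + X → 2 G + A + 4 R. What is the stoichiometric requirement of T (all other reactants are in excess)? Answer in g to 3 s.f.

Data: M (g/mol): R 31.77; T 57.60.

2030 g

n(R) = 1490 / 31.77 = 46.90 mol
n(T) = (3/4) × 46.90 = 35.18 mol
mass = 35.18 × 57.60 = 2026 g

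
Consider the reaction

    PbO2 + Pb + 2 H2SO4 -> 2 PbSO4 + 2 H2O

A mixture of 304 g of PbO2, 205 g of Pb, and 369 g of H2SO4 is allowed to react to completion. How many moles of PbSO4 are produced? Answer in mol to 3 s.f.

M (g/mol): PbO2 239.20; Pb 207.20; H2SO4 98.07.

1.98 mol

n(PbO2) = 304.0 / 239.20 = 1.271 mol
n(Pb) = 205.0 / 207.20 = 0.9894 mol
n(H2SO4) = 369.0 / 98.07 = 3.763 mol
n/ν for PbO2 = 1.271/1 = 1.271
n/ν for Pb = 0.9894/1 = 0.9894
n/ν for H2SO4 = 3.763/2 = 1.882
Smallest n/ν is Pb → limiting reagent.
n(PbSO4) = (2/1) × 0.9894 = 1.979 mol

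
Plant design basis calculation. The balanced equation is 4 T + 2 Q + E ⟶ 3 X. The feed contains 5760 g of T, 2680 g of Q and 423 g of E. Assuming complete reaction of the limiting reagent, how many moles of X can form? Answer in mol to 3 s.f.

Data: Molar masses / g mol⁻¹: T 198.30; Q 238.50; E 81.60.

15.6 mol

n(T) = 5760 / 198.30 = 29.05 mol
n(Q) = 2680 / 238.50 = 11.24 mol
n(E) = 423.0 / 81.60 = 5.184 mol
n/ν for T = 29.05/4 = 7.263
n/ν for Q = 11.24/2 = 5.620
n/ν for E = 5.184/1 = 5.184
Smallest n/ν is E → limiting reagent.
n(X) = (3/1) × 5.184 = 15.55 mol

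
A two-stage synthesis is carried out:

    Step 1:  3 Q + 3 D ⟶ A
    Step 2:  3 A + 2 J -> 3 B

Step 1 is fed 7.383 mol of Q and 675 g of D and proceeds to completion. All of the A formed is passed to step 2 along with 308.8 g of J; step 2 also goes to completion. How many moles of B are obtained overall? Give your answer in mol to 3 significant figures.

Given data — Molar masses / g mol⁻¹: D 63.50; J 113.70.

Step 1:
n(Q) = 7.383 mol
n(D) = 675.0 / 63.50 = 10.63 mol
n/ν for Q = 7.383/3 = 2.461
n/ν for D = 10.63/3 = 3.543
Smallest n/ν is Q → limiting reagent.
n(A) produced = (1/3) × 7.383 = 2.461 mol
Step 2:
n(A) available = 2.461 mol
n(J) = 308.8 / 113.70 = 2.716 mol
n/ν for A = 2.461/3 = 0.8203
n/ν for J = 2.716/2 = 1.358
Smallest n/ν is A → limiting reagent.
n(B) = (3/3) × 2.461 = 2.461 mol

2.46 mol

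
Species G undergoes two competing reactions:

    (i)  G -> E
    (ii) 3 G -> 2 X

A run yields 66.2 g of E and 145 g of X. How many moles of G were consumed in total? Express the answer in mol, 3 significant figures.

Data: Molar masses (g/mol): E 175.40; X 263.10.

n(E) = 66.2 / 175.40 = 0.3774 mol
n(X) = 145 / 263.10 = 0.5511 mol
n(G) via (i) = (1/1)×0.3774 = 0.3774 mol
n(G) via (ii) = (3/2)×0.5511 = 0.8267 mol
total n(G) = 0.3774 + 0.8267 = 1.204 mol

1.20 mol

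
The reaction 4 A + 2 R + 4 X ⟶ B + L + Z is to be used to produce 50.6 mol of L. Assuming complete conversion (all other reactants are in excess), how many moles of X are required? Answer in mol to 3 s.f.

n(L) = 50.60 mol
n(X) = (4/1) × 50.60 = 202.4 mol

202 mol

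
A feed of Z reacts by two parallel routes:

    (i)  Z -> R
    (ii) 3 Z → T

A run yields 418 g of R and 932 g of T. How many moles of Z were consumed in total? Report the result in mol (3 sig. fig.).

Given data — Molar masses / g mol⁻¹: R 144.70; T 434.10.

n(R) = 418 / 144.70 = 2.889 mol
n(T) = 932 / 434.10 = 2.147 mol
n(Z) via (i) = (1/1)×2.889 = 2.889 mol
n(Z) via (ii) = (3/1)×2.147 = 6.441 mol
total n(Z) = 2.889 + 6.441 = 9.330 mol

9.33 mol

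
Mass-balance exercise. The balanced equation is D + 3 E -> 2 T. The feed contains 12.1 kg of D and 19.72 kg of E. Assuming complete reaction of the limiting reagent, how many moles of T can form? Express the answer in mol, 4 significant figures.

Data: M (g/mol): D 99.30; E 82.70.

n(D) = 12.10×1000 / 99.30 = 121.9 mol
n(E) = 19.72×1000 / 82.70 = 238.5 mol
n/ν for D = 121.9/1 = 121.9
n/ν for E = 238.5/3 = 79.50
Smallest n/ν is E → limiting reagent.
n(T) = (2/3) × 238.5 = 159.0 mol

159.0 mol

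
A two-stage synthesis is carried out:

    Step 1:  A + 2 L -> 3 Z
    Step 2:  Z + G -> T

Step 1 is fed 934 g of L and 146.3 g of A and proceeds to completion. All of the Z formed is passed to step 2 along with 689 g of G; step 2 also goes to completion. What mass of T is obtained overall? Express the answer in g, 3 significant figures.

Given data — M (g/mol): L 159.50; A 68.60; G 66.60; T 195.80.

1250 g

Step 1:
n(L) = 934.0 / 159.50 = 5.856 mol
n(A) = 146.3 / 68.60 = 2.133 mol
n/ν for L = 5.856/2 = 2.928
n/ν for A = 2.133/1 = 2.133
Smallest n/ν is A → limiting reagent.
n(Z) produced = (3/1) × 2.133 = 6.399 mol
Step 2:
n(Z) available = 6.399 mol
n(G) = 689.0 / 66.60 = 10.35 mol
n/ν for Z = 6.399/1 = 6.399
n/ν for G = 10.35/1 = 10.35
Smallest n/ν is Z → limiting reagent.
n(T) = (1/1) × 6.399 = 6.399 mol
mass = 6.399 × 195.80 = 1253 g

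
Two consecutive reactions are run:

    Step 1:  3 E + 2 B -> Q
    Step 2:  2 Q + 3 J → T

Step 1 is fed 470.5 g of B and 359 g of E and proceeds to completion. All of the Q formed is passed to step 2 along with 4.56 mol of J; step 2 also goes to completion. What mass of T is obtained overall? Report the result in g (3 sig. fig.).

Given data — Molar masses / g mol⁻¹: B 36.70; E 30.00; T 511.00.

777 g

Step 1:
n(B) = 470.5 / 36.70 = 12.82 mol
n(E) = 359.0 / 30.00 = 11.97 mol
n/ν for B = 12.82/2 = 6.410
n/ν for E = 11.97/3 = 3.990
Smallest n/ν is E → limiting reagent.
n(Q) produced = (1/3) × 11.97 = 3.990 mol
Step 2:
n(Q) available = 3.990 mol
n(J) = 4.560 mol
n/ν for Q = 3.990/2 = 1.995
n/ν for J = 4.560/3 = 1.520
Smallest n/ν is J → limiting reagent.
n(T) = (1/3) × 4.560 = 1.520 mol
mass = 1.520 × 511.00 = 776.7 g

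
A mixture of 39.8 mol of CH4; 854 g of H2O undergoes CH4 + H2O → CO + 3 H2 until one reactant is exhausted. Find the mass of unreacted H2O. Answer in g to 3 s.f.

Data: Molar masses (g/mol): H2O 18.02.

137 g

n(CH4) = 39.80 mol
n(H2O) = 854.0 / 18.02 = 47.39 mol
n/ν for CH4 = 39.80/1 = 39.80
n/ν for H2O = 47.39/1 = 47.39
Smallest n/ν is CH4 → limiting reagent.
H2O consumed = (1/1) × 39.80 = 39.80 mol
H2O remaining = 47.39 − 39.80 = 7.590 mol
mass = 7.590 × 18.02 = 136.8 g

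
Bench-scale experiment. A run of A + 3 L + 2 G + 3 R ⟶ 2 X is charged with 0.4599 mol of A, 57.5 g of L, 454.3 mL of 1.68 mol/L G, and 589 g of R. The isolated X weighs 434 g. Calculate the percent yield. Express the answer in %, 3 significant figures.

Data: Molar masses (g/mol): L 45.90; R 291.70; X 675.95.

84.1 %

n(A) = 0.4599 mol
n(L) = 57.50 / 45.90 = 1.253 mol
n(G) = 1.68 × 454.3/1000 = 0.7632 mol
n(R) = 589.0 / 291.70 = 2.019 mol
n/ν for A = 0.4599/1 = 0.4599
n/ν for L = 1.253/3 = 0.4177
n/ν for G = 0.7632/2 = 0.3816
n/ν for R = 2.019/3 = 0.6730
Smallest n/ν is G → limiting reagent.
theoretical n(X) = (2/2) × 0.7632 = 0.7632 mol → 515.9 g
% yield = 434 / 515.9 × 100 = 84.12 %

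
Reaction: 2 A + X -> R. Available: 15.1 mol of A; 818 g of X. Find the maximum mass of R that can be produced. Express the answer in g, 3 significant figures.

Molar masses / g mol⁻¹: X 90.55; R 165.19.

n(A) = 15.10 mol
n(X) = 818.0 / 90.55 = 9.034 mol
n/ν for A = 15.10/2 = 7.550
n/ν for X = 9.034/1 = 9.034
Smallest n/ν is A → limiting reagent.
n(R) = (1/2) × 15.10 = 7.550 mol
mass = 7.550 × 165.19 = 1247 g

1250 g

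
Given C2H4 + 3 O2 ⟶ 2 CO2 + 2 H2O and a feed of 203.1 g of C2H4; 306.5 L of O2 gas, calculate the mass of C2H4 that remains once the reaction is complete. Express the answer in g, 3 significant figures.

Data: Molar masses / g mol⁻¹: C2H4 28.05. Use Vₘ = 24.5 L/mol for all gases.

86.1 g

n(C2H4) = 203.1 / 28.05 = 7.241 mol
n(O2) = 306.5 / 24.5 = 12.51 mol
n/ν for C2H4 = 7.241/1 = 7.241
n/ν for O2 = 12.51/3 = 4.170
Smallest n/ν is O2 → limiting reagent.
C2H4 consumed = (1/3) × 12.51 = 4.170 mol
C2H4 remaining = 7.241 − 4.170 = 3.071 mol
mass = 3.071 × 28.05 = 86.14 g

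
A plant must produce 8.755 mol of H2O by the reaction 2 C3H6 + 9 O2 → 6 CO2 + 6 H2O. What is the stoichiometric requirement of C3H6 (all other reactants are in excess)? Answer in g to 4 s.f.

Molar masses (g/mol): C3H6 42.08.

122.8 g

n(H2O) = 8.755 mol
n(C3H6) = (2/6) × 8.755 = 2.918 mol
mass = 2.918 × 42.08 = 122.8 g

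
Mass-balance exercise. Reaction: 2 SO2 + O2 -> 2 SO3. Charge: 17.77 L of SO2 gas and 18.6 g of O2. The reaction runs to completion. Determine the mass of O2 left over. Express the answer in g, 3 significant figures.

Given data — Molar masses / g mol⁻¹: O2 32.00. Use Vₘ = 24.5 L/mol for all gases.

n(SO2) = 17.77 / 24.5 = 0.7253 mol
n(O2) = 18.60 / 32.00 = 0.5813 mol
n/ν → SO2: 0.3627, O2: 0.5813; SO2 is limiting.
O2 consumed = (1/2) × 0.7253 = 0.3627 mol
O2 remaining = 0.5813 − 0.3627 = 0.2186 mol
mass = 0.2186 × 32.00 = 6.995 g

7.00 g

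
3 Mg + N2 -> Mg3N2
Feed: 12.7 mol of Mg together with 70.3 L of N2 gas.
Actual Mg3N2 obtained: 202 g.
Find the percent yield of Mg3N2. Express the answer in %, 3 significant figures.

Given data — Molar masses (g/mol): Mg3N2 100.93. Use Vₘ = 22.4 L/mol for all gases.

63.8 %

n(Mg) = 12.70 mol
n(N2) = 70.30 / 22.4 = 3.138 mol
n/ν → Mg: 4.233, N2: 3.138; N2 is limiting.
theoretical n(Mg3N2) = (1/1) × 3.138 = 3.138 mol → 316.7 g
% yield = 202 / 316.7 × 100 = 63.78 %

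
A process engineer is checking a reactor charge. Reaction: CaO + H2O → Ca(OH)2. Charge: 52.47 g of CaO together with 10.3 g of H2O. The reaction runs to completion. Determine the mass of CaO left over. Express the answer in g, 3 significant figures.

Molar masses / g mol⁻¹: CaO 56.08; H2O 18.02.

20.4 g

n(CaO) = 52.47 / 56.08 = 0.9356 mol
n(H2O) = 10.30 / 18.02 = 0.5716 mol
n/ν → CaO: 0.9356, H2O: 0.5716; H2O is limiting.
CaO consumed = (1/1) × 0.5716 = 0.5716 mol
CaO remaining = 0.9356 − 0.5716 = 0.3640 mol
mass = 0.3640 × 56.08 = 20.41 g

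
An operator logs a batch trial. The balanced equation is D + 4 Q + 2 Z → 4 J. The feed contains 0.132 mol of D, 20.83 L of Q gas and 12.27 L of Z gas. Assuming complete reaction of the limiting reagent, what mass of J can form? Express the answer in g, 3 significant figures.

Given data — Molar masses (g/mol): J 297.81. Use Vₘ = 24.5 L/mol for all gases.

n(D) = 0.1320 mol
n(Q) = 20.83 / 24.5 = 0.8502 mol
n(Z) = 12.27 / 24.5 = 0.5008 mol
n/ν for D = 0.1320/1 = 0.1320
n/ν for Q = 0.8502/4 = 0.2126
n/ν for Z = 0.5008/2 = 0.2504
Smallest n/ν is D → limiting reagent.
n(J) = (4/1) × 0.1320 = 0.5280 mol
mass = 0.5280 × 297.81 = 157.2 g

157 g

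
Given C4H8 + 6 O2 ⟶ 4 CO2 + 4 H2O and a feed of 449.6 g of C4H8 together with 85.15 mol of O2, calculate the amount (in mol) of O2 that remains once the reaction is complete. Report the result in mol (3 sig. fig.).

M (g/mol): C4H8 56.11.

n(C4H8) = 449.6 / 56.11 = 8.013 mol
n(O2) = 85.15 mol
n/ν for C4H8 = 8.013/1 = 8.013
n/ν for O2 = 85.15/6 = 14.19
Smallest n/ν is C4H8 → limiting reagent.
O2 consumed = (6/1) × 8.013 = 48.08 mol
O2 remaining = 85.15 − 48.08 = 37.07 mol

37.1 mol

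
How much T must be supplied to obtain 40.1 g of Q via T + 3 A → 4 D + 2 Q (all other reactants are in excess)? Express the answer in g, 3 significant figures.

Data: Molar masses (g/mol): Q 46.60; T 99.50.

n(Q) = 40.1 / 46.60 = 0.8605 mol
n(T) = (1/2) × 0.8605 = 0.4303 mol
mass = 0.4303 × 99.50 = 42.81 g

42.8 g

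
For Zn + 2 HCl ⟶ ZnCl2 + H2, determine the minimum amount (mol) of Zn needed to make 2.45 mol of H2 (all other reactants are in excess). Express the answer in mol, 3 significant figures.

n(H2) = 2.450 mol
n(Zn) = (1/1) × 2.450 = 2.450 mol

2.45 mol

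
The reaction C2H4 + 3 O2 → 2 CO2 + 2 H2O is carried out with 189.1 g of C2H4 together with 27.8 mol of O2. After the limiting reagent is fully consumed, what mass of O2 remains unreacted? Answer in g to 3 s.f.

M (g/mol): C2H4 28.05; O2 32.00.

242 g

n(C2H4) = 189.1 / 28.05 = 6.742 mol
n(O2) = 27.80 mol
n/ν for C2H4 = 6.742/1 = 6.742
n/ν for O2 = 27.80/3 = 9.267
Smallest n/ν is C2H4 → limiting reagent.
O2 consumed = (3/1) × 6.742 = 20.23 mol
O2 remaining = 27.80 − 20.23 = 7.570 mol
mass = 7.570 × 32.00 = 242.2 g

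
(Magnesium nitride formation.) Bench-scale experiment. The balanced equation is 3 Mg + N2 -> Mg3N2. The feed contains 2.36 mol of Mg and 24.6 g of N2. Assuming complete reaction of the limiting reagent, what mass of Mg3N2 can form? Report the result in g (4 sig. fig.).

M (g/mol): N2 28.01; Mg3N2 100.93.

n(Mg) = 2.360 mol
n(N2) = 24.60 / 28.01 = 0.8783 mol
n/ν for Mg = 2.360/3 = 0.7867
n/ν for N2 = 0.8783/1 = 0.8783
Smallest n/ν is Mg → limiting reagent.
n(Mg3N2) = (1/3) × 2.360 = 0.7867 mol
mass = 0.7867 × 100.93 = 79.40 g

79.40 g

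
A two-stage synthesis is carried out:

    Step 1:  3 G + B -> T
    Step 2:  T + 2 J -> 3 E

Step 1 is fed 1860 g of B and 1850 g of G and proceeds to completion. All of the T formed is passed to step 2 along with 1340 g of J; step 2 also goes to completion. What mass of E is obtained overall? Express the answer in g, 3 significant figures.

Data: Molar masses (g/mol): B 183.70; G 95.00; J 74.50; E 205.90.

4010 g

Step 1:
n(B) = 1860 / 183.70 = 10.13 mol
n(G) = 1850 / 95.00 = 19.47 mol
n/ν for B = 10.13/1 = 10.13
n/ν for G = 19.47/3 = 6.490
Smallest n/ν is G → limiting reagent.
n(T) produced = (1/3) × 19.47 = 6.490 mol
Step 2:
n(T) available = 6.490 mol
n(J) = 1340 / 74.50 = 17.99 mol
n/ν for T = 6.490/1 = 6.490
n/ν for J = 17.99/2 = 8.995
Smallest n/ν is T → limiting reagent.
n(E) = (3/1) × 6.490 = 19.47 mol
mass = 19.47 × 205.90 = 4009 g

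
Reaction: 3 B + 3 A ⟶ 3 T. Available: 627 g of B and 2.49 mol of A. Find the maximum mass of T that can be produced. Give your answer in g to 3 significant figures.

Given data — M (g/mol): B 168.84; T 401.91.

n(B) = 627.0 / 168.84 = 3.714 mol
n(A) = 2.490 mol
n/ν for B = 3.714/3 = 1.238
n/ν for A = 2.490/3 = 0.8300
Smallest n/ν is A → limiting reagent.
n(T) = (3/3) × 2.490 = 2.490 mol
mass = 2.490 × 401.91 = 1001 g

1000 g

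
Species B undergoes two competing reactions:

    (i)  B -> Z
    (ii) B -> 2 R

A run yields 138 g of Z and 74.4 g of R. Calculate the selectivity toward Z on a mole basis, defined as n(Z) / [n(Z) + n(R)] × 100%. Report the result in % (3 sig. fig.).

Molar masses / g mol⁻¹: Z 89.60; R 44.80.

n(Z) = 138 / 89.60 = 1.540 mol
n(R) = 74.4 / 44.80 = 1.661 mol
selectivity = 1.540/(1.540+1.661) × 100 = 48.11 %

48.1 %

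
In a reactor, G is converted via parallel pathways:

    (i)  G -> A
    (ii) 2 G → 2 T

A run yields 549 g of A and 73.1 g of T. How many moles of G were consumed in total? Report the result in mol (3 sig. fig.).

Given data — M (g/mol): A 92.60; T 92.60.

6.72 mol

n(A) = 549 / 92.60 = 5.929 mol
n(T) = 73.1 / 92.60 = 0.7894 mol
n(G) via (i) = (1/1)×5.929 = 5.929 mol
n(G) via (ii) = (2/2)×0.7894 = 0.7894 mol
total n(G) = 5.929 + 0.7894 = 6.718 mol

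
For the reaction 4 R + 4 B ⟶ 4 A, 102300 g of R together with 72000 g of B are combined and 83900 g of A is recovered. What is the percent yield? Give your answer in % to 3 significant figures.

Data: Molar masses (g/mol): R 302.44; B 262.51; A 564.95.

n(R) = 102300 / 302.44 = 338.2 mol
n(B) = 72000 / 262.51 = 274.3 mol
n/ν for R = 338.2/4 = 84.55
n/ν for B = 274.3/4 = 68.58
Smallest n/ν is B → limiting reagent.
theoretical n(A) = (4/4) × 274.3 = 274.3 mol → 155000 g
% yield = 83900 / 155000 × 100 = 54.13 %

54.1 %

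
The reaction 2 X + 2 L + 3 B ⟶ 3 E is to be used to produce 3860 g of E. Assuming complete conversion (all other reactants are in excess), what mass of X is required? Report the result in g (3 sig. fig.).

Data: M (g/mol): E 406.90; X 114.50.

n(E) = 3860 / 406.90 = 9.486 mol
n(X) = (2/3) × 9.486 = 6.324 mol
mass = 6.324 × 114.50 = 724.1 g

724 g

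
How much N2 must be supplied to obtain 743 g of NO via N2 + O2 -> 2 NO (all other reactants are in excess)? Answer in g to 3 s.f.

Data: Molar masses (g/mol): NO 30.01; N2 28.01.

n(NO) = 743 / 30.01 = 24.76 mol
n(N2) = (1/2) × 24.76 = 12.38 mol
mass = 12.38 × 28.01 = 346.8 g

347 g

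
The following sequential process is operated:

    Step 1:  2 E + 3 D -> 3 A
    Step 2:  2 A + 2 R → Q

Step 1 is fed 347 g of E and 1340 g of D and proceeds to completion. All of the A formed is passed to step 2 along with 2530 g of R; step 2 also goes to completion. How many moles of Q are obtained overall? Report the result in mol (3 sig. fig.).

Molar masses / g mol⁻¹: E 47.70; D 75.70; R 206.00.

Step 1:
n(E) = 347.0 / 47.70 = 7.275 mol
n(D) = 1340 / 75.70 = 17.70 mol
n/ν → E: 3.638, D: 5.900; E is limiting.
n(A) produced = (3/2) × 7.275 = 10.91 mol
Step 2:
n(A) available = 10.91 mol
n(R) = 2530 / 206.00 = 12.28 mol
n/ν → A: 5.455, R: 6.140; A is limiting.
n(Q) = (1/2) × 10.91 = 5.455 mol

5.46 mol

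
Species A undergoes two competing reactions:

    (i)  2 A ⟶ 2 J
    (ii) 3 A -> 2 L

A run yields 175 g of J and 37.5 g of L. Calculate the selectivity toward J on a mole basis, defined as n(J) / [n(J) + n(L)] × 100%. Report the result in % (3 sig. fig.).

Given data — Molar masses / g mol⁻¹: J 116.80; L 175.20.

87.5 %

n(J) = 175 / 116.80 = 1.498 mol
n(L) = 37.5 / 175.20 = 0.2140 mol
selectivity = 1.498/(1.498+0.2140) × 100 = 87.50 %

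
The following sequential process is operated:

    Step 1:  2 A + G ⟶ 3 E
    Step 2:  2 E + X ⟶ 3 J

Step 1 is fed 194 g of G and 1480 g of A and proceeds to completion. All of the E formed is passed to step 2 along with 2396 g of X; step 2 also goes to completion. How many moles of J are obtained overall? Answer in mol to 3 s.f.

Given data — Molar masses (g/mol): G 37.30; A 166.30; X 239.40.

Step 1:
n(G) = 194.0 / 37.30 = 5.201 mol
n(A) = 1480 / 166.30 = 8.900 mol
n/ν for G = 5.201/1 = 5.201
n/ν for A = 8.900/2 = 4.450
Smallest n/ν is A → limiting reagent.
n(E) produced = (3/2) × 8.900 = 13.35 mol
Step 2:
n(E) available = 13.35 mol
n(X) = 2396 / 239.40 = 10.01 mol
n/ν for E = 13.35/2 = 6.675
n/ν for X = 10.01/1 = 10.01
Smallest n/ν is E → limiting reagent.
n(J) = (3/2) × 13.35 = 20.03 mol

20.0 mol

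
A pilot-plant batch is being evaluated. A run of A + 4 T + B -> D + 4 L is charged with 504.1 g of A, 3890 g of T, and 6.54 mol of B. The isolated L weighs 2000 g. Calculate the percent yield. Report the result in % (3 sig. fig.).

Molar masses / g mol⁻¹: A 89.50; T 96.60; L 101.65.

n(A) = 504.1 / 89.50 = 5.632 mol
n(T) = 3890 / 96.60 = 40.27 mol
n(B) = 6.540 mol
n/ν → A: 5.632, T: 10.07, B: 6.540; A is limiting.
theoretical n(L) = (4/1) × 5.632 = 22.53 mol → 2290 g
% yield = 2000 / 2290 × 100 = 87.34 %

87.3 %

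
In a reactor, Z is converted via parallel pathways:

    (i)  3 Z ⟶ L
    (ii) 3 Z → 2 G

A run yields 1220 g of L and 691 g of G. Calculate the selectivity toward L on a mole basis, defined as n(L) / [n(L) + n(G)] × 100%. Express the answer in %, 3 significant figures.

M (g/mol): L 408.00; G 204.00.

n(L) = 1220 / 408.00 = 2.990 mol
n(G) = 691 / 204.00 = 3.387 mol
selectivity = 2.990/(2.990+3.387) × 100 = 46.89 %

46.9 %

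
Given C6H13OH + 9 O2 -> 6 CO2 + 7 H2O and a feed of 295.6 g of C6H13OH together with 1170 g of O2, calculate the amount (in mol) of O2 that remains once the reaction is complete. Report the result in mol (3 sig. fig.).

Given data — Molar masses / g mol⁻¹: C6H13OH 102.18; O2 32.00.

10.5 mol

n(C6H13OH) = 295.6 / 102.18 = 2.893 mol
n(O2) = 1170 / 32.00 = 36.56 mol
n/ν → C6H13OH: 2.893, O2: 4.062; C6H13OH is limiting.
O2 consumed = (9/1) × 2.893 = 26.04 mol
O2 remaining = 36.56 − 26.04 = 10.52 mol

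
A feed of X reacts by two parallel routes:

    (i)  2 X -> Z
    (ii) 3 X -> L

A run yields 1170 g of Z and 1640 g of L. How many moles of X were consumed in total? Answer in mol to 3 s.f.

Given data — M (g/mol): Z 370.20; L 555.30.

15.2 mol

n(Z) = 1170 / 370.20 = 3.160 mol
n(L) = 1640 / 555.30 = 2.953 mol
n(X) via (i) = (2/1)×3.160 = 6.320 mol
n(X) via (ii) = (3/1)×2.953 = 8.859 mol
total n(X) = 6.320 + 8.859 = 15.18 mol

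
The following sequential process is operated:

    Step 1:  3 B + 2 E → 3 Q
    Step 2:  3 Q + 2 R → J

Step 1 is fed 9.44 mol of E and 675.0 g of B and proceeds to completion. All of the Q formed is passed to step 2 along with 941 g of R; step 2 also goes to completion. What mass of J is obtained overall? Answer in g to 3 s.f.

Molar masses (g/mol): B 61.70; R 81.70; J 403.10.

Step 1:
n(E) = 9.440 mol
n(B) = 675.0 / 61.70 = 10.94 mol
n/ν for E = 9.440/2 = 4.720
n/ν for B = 10.94/3 = 3.647
Smallest n/ν is B → limiting reagent.
n(Q) produced = (3/3) × 10.94 = 10.94 mol
Step 2:
n(Q) available = 10.94 mol
n(R) = 941.0 / 81.70 = 11.52 mol
n/ν for Q = 10.94/3 = 3.647
n/ν for R = 11.52/2 = 5.760
Smallest n/ν is Q → limiting reagent.
n(J) = (1/3) × 10.94 = 3.647 mol
mass = 3.647 × 403.10 = 1470 g

1470 g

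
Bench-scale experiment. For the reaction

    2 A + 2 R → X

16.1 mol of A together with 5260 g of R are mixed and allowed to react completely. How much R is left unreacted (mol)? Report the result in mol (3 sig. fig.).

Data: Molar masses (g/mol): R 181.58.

n(A) = 16.10 mol
n(R) = 5260 / 181.58 = 28.97 mol
n/ν → A: 8.050, R: 14.49; A is limiting.
R consumed = (2/2) × 16.10 = 16.10 mol
R remaining = 28.97 − 16.10 = 12.87 mol

12.9 mol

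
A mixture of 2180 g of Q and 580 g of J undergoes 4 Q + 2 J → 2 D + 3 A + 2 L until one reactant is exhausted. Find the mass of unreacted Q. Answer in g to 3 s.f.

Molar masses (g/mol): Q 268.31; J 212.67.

n(Q) = 2180 / 268.31 = 8.125 mol
n(J) = 580.0 / 212.67 = 2.727 mol
n/ν → Q: 2.031, J: 1.364; J is limiting.
Q consumed = (4/2) × 2.727 = 5.454 mol
Q remaining = 8.125 − 5.454 = 2.671 mol
mass = 2.671 × 268.31 = 716.7 g

717 g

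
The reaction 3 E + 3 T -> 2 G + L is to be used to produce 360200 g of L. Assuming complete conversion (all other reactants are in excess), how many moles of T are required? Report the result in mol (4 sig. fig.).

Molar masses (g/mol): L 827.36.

1306 mol

n(L) = 360200 / 827.36 = 435.4 mol
n(T) = (3/1) × 435.4 = 1306 mol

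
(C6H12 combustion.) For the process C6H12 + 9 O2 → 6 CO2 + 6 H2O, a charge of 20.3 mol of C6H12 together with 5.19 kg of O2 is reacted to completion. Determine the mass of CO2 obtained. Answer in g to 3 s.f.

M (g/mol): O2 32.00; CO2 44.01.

4760 g

n(C6H12) = 20.30 mol
n(O2) = 5.190×1000 / 32.00 = 162.2 mol
n/ν → C6H12: 20.30, O2: 18.02; O2 is limiting.
n(CO2) = (6/9) × 162.2 = 108.1 mol
mass = 108.1 × 44.01 = 4757 g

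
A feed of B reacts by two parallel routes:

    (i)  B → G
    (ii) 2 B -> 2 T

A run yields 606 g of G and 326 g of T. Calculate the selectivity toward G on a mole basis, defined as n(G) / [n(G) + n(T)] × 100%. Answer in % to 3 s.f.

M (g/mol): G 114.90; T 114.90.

n(G) = 606 / 114.90 = 5.274 mol
n(T) = 326 / 114.90 = 2.837 mol
selectivity = 5.274/(5.274+2.837) × 100 = 65.02 %

65.0 %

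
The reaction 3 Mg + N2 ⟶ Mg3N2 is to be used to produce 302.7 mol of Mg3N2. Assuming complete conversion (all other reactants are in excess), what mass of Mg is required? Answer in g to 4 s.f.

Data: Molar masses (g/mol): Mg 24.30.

n(Mg3N2) = 302.7 mol
n(Mg) = (3/1) × 302.7 = 908.1 mol
mass = 908.1 × 24.30 = 22070 g

22070 g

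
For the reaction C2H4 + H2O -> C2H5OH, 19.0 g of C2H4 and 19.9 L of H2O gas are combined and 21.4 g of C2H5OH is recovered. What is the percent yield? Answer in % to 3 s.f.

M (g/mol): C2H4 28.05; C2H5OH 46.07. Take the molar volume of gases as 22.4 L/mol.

68.6 %

n(C2H4) = 19.00 / 28.05 = 0.6774 mol
n(H2O) = 19.90 / 22.4 = 0.8884 mol
n/ν for C2H4 = 0.6774/1 = 0.6774
n/ν for H2O = 0.8884/1 = 0.8884
Smallest n/ν is C2H4 → limiting reagent.
theoretical n(C2H5OH) = (1/1) × 0.6774 = 0.6774 mol → 31.21 g
% yield = 21.4 / 31.21 × 100 = 68.57 %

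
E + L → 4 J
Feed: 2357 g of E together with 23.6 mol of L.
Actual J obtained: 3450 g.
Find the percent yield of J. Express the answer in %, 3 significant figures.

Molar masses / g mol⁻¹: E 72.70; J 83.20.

43.9 %

n(E) = 2357 / 72.70 = 32.42 mol
n(L) = 23.60 mol
n/ν for E = 32.42/1 = 32.42
n/ν for L = 23.60/1 = 23.60
Smallest n/ν is L → limiting reagent.
theoretical n(J) = (4/1) × 23.60 = 94.40 mol → 7854 g
% yield = 3450 / 7854 × 100 = 43.93 %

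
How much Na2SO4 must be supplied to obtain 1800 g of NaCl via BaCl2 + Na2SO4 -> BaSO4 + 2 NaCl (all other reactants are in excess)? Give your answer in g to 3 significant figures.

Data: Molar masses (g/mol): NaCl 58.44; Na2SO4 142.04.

n(NaCl) = 1800 / 58.44 = 30.80 mol
n(Na2SO4) = (1/2) × 30.80 = 15.40 mol
mass = 15.40 × 142.04 = 2187 g

2190 g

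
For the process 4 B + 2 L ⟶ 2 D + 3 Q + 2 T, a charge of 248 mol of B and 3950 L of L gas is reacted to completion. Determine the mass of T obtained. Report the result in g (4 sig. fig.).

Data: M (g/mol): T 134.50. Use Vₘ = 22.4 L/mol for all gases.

16680 g

n(B) = 248.0 mol
n(L) = 3950 / 22.4 = 176.3 mol
n/ν → B: 62.00, L: 88.15; B is limiting.
n(T) = (2/4) × 248.0 = 124.0 mol
mass = 124.0 × 134.50 = 16680 g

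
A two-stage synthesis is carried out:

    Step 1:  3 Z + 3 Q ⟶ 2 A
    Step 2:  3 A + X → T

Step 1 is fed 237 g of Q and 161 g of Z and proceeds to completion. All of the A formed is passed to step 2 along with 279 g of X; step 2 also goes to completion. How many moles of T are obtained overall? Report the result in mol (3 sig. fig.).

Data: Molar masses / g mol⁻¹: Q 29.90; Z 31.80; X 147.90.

1.13 mol

Step 1:
n(Q) = 237.0 / 29.90 = 7.926 mol
n(Z) = 161.0 / 31.80 = 5.063 mol
n/ν → Q: 2.642, Z: 1.688; Z is limiting.
n(A) produced = (2/3) × 5.063 = 3.375 mol
Step 2:
n(A) available = 3.375 mol
n(X) = 279.0 / 147.90 = 1.886 mol
n/ν → A: 1.125, X: 1.886; A is limiting.
n(T) = (1/3) × 3.375 = 1.125 mol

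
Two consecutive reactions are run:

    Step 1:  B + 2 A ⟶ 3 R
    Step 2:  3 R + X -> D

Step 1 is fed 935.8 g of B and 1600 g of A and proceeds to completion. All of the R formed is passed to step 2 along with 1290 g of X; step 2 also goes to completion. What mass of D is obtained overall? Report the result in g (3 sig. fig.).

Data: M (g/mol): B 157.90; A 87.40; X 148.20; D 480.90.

Step 1:
n(B) = 935.8 / 157.90 = 5.927 mol
n(A) = 1600 / 87.40 = 18.31 mol
n/ν for B = 5.927/1 = 5.927
n/ν for A = 18.31/2 = 9.155
Smallest n/ν is B → limiting reagent.
n(R) produced = (3/1) × 5.927 = 17.78 mol
Step 2:
n(R) available = 17.78 mol
n(X) = 1290 / 148.20 = 8.704 mol
n/ν for R = 17.78/3 = 5.927
n/ν for X = 8.704/1 = 8.704
Smallest n/ν is R → limiting reagent.
n(D) = (1/3) × 17.78 = 5.927 mol
mass = 5.927 × 480.90 = 2850 g

2850 g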